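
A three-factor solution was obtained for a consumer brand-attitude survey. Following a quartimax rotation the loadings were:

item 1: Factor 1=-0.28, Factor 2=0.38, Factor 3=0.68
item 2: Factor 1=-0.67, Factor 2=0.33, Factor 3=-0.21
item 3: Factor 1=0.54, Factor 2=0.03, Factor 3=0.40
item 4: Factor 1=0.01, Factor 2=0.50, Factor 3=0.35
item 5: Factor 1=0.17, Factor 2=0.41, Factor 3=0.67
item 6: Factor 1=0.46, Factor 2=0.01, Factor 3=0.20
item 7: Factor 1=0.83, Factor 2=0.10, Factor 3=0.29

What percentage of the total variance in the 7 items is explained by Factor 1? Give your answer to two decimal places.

SS loadings for Factor 1 = (-0.28)² + (-0.67)² + 0.54² + 0.01² + 0.17² + 0.46² + 0.83² = 1.7484
With 7 standardized items, total variance = 7. Proportion = 1.7484/7 = 0.2498 → 24.98%.

24.98%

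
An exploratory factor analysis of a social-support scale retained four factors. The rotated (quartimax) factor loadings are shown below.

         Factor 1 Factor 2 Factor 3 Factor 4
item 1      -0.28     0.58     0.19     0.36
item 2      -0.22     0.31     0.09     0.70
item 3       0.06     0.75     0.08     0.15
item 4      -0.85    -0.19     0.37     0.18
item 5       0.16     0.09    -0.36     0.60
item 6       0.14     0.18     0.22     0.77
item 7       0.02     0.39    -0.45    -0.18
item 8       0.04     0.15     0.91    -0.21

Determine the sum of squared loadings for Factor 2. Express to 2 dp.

SS loadings for Factor 2 = 0.58² + 0.31² + 0.75² + (-0.19)² + 0.09² + 0.18² + 0.39² + 0.15² = 0.3364 + 0.0961 + 0.5625 + 0.0361 + 0.0081 + 0.0324 + 0.1521 + 0.0225 = 1.2462

1.25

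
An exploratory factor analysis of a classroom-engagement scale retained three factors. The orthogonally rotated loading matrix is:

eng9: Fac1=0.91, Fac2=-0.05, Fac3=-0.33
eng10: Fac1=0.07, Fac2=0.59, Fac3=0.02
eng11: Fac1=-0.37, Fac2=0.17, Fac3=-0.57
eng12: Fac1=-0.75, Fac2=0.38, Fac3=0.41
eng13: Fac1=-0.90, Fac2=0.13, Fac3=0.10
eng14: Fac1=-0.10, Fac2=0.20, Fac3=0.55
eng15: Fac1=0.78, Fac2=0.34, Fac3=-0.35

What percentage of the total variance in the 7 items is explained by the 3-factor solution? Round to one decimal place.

67.1%

Communalities: 0.9395, 0.3534, 0.4907, 0.8750, 0.8369, 0.3525, 0.8465; Σh² = 4.6945.
Total variance with 7 standardized items is 7, so the solution explains 4.6945/7 = 0.6706 = 67.06%.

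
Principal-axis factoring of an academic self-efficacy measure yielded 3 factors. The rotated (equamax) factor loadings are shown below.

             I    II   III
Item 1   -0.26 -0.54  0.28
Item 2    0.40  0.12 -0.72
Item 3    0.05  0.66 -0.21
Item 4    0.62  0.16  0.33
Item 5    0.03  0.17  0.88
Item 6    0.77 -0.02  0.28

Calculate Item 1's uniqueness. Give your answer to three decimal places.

h² = (-0.26)² + (-0.54)² + 0.28² = 0.0676 + 0.2916 + 0.0784 = 0.4376
Uniqueness u² = 1 − h² = 1 − 0.4376 = 0.5624

0.562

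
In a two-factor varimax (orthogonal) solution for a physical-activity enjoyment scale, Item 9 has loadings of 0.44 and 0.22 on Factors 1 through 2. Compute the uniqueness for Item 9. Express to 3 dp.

h² = 0.44² + 0.22² = 0.1936 + 0.0484 = 0.2420
Uniqueness u² = 1 − h² = 1 − 0.2420 = 0.7580

0.758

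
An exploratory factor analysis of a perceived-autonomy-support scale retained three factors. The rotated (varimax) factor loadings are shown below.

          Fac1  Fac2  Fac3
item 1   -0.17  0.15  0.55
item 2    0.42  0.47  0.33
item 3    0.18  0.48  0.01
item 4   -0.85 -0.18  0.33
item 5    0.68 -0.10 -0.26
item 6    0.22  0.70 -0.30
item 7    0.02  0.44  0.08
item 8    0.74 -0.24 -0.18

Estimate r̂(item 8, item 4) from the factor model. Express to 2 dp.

r̂ = Σ λ_i·λ_j across factors = (0.74)(-0.85) + (-0.24)(-0.18) + (-0.18)(0.33)
  = -0.6290 +0.0432 -0.0594 = -0.6452

-0.65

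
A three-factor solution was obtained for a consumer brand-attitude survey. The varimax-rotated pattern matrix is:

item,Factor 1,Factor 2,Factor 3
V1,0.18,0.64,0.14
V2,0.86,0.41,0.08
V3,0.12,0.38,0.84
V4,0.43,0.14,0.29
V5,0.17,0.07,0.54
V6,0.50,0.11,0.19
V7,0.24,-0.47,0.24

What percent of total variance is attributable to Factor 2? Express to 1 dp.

14.0%

SS loadings for Factor 2 = 0.64² + 0.41² + 0.38² + 0.14² + 0.07² + 0.11² + (-0.47)² = 0.9796
With 7 standardized items, total variance = 7. Proportion = 0.9796/7 = 0.1399 → 13.99%.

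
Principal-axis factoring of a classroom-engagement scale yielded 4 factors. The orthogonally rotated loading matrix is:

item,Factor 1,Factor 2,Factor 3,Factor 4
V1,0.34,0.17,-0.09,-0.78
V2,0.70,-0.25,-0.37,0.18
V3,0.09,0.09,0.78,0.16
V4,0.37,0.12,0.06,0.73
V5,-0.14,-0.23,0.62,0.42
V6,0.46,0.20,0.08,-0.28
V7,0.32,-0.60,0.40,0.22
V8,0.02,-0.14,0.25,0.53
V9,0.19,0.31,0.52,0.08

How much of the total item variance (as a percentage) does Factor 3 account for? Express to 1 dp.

SS loadings for Factor 3 = (-0.09)² + (-0.37)² + 0.78² + 0.06² + 0.62² + 0.08² + 0.40² + 0.25² + 0.52² = 1.6407
With 9 standardized items, total variance = 9. Proportion = 1.6407/9 = 0.1823 → 18.23%.

18.2%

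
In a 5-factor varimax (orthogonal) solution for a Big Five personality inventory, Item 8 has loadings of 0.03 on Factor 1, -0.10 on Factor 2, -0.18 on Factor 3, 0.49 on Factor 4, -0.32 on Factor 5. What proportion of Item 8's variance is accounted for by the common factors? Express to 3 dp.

0.386

h² = 0.03² + (-0.10)² + (-0.18)² + 0.49² + (-0.32)² = 0.0009 + 0.0100 + 0.0324 + 0.2401 + 0.1024 = 0.3858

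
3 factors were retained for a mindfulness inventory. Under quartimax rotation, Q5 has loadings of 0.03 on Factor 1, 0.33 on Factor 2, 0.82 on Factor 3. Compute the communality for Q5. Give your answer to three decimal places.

0.782

h² = 0.03² + 0.33² + 0.82² = 0.0009 + 0.1089 + 0.6724 = 0.7822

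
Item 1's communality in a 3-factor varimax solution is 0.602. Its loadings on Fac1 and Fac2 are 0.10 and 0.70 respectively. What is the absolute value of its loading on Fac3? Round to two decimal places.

0.32

Under orthogonal rotation h² = Σλ², so λ_Fac3² = h² − (0.5000) = 0.602 − 0.5000 = 0.1020.
|λ| = √0.1020 = 0.3194.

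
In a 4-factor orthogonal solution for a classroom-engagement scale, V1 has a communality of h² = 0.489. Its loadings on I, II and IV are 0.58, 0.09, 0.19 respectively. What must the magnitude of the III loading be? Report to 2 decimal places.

0.33

Under orthogonal rotation h² = Σλ², so λ_III² = h² − (0.3806) = 0.489 − 0.3806 = 0.1084.
|λ| = √0.1084 = 0.3292.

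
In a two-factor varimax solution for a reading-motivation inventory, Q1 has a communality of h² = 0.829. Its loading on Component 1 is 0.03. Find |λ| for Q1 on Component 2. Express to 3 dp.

0.910

Under orthogonal rotation h² = Σλ², so λ_Component 2² = h² − (0.0009) = 0.829 − 0.0009 = 0.8281.
|λ| = √0.8281 = 0.9100.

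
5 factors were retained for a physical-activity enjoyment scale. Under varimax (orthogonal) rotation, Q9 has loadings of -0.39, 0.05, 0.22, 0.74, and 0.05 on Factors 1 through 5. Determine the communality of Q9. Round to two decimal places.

h² = (-0.39)² + 0.05² + 0.22² + 0.74² + 0.05² = 0.1521 + 0.0025 + 0.0484 + 0.5476 + 0.0025 = 0.7531

0.75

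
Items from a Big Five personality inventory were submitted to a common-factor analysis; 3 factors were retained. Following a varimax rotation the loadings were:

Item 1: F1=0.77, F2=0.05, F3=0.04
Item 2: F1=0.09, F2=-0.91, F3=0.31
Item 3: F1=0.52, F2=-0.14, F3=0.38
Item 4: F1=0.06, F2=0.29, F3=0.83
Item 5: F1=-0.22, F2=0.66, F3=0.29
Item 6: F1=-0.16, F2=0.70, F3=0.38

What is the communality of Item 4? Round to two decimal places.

0.78

h² = 0.06² + 0.29² + 0.83² = 0.0036 + 0.0841 + 0.6889 = 0.7766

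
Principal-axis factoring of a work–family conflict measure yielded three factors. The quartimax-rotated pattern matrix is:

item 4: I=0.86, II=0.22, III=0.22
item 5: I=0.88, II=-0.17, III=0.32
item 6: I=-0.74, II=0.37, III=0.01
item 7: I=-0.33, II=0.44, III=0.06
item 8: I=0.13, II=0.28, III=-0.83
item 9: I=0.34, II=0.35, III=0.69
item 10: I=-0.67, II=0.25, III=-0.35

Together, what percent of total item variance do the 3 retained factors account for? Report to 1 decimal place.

69.5%

Communalities: 0.8364, 0.9057, 0.6846, 0.3061, 0.7842, 0.7142, 0.6339; Σh² = 4.8651.
Total variance with 7 standardized items is 7, so the solution explains 4.8651/7 = 0.6950 = 69.50%.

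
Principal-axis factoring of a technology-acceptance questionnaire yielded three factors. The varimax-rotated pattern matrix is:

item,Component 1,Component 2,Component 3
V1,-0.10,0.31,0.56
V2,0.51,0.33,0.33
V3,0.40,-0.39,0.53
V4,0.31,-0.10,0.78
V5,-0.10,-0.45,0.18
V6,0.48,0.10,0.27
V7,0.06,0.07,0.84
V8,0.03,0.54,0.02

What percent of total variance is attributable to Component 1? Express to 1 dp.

SS loadings for Component 1 = (-0.10)² + 0.51² + 0.40² + 0.31² + (-0.10)² + 0.48² + 0.06² + 0.03² = 0.7711
With 8 standardized items, total variance = 8. Proportion = 0.7711/8 = 0.0964 → 9.64%.

9.6%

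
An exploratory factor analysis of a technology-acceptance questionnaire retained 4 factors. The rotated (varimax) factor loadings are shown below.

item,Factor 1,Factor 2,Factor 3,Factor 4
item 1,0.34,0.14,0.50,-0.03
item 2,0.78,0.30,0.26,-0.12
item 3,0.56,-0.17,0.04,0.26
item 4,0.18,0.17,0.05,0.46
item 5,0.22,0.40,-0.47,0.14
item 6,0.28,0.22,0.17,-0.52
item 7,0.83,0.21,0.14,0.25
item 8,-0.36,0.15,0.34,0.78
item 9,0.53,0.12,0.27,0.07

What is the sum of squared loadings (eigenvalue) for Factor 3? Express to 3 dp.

0.780

SS loadings for Factor 3 = 0.50² + 0.26² + 0.04² + 0.05² + (-0.47)² + 0.17² + 0.14² + 0.34² + 0.27² = 0.2500 + 0.0676 + 0.0016 + 0.0025 + 0.2209 + 0.0289 + 0.0196 + 0.1156 + 0.0729 = 0.7796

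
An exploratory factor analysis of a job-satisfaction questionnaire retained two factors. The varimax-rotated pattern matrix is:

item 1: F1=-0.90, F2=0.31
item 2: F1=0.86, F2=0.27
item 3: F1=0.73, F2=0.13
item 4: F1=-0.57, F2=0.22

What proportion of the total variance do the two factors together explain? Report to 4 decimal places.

0.6604

Communalities: 0.9061, 0.8125, 0.5498, 0.3733; Σh² = 2.6417.
Total variance with 4 standardized items is 4, so the solution explains 2.6417/4 = 0.6604.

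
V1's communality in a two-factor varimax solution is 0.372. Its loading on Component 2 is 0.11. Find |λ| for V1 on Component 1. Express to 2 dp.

Under orthogonal rotation h² = Σλ², so λ_Component 1² = h² − (0.0121) = 0.372 − 0.0121 = 0.3599.
|λ| = √0.3599 = 0.5999.

0.60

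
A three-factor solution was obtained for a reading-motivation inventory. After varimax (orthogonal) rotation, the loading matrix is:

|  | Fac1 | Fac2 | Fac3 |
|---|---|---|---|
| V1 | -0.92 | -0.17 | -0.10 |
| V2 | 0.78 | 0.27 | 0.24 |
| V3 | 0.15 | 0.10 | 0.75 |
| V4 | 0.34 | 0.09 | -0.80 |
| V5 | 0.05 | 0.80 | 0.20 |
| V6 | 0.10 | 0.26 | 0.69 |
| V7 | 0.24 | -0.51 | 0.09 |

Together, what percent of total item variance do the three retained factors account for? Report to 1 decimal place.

64.9%

Communalities: 0.8853, 0.7389, 0.5950, 0.7637, 0.6825, 0.5537, 0.3258; Σh² = 4.5449.
Total variance with 7 standardized items is 7, so the solution explains 4.5449/7 = 0.6493 = 64.93%.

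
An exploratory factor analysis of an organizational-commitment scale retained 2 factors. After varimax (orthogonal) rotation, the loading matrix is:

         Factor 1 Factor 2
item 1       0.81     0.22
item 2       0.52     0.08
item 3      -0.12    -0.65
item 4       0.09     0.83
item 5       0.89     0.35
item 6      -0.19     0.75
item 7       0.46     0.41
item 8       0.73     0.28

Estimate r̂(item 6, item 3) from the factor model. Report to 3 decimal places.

r̂ = Σ λ_i·λ_j across factors = (-0.19)(-0.12) + (0.75)(-0.65)
  = +0.0228 -0.4875 = -0.4647

-0.465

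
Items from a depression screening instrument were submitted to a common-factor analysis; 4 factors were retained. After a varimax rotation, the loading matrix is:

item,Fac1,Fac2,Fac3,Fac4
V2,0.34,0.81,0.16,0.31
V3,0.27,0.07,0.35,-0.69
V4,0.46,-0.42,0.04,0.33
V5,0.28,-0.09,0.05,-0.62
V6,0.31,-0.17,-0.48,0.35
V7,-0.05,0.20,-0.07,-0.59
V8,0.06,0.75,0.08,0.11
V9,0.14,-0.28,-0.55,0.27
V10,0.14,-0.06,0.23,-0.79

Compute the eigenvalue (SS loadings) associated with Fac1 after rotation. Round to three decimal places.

SS loadings for Fac1 = 0.34² + 0.27² + 0.46² + 0.28² + 0.31² + (-0.05)² + 0.06² + 0.14² + 0.14² = 0.1156 + 0.0729 + 0.2116 + 0.0784 + 0.0961 + 0.0025 + 0.0036 + 0.0196 + 0.0196 = 0.6199

0.620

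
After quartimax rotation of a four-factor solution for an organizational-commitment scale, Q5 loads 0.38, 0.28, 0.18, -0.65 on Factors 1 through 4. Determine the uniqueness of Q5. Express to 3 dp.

0.322

h² = 0.38² + 0.28² + 0.18² + (-0.65)² = 0.1444 + 0.0784 + 0.0324 + 0.4225 = 0.6777
Uniqueness u² = 1 − h² = 1 − 0.6777 = 0.3223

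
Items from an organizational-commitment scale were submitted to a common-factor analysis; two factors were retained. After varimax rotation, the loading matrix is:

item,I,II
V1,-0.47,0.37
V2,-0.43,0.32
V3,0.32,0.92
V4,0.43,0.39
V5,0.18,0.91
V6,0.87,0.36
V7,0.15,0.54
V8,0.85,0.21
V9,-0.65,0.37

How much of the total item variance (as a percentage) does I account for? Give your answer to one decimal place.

SS loadings for I = (-0.47)² + (-0.43)² + 0.32² + 0.43² + 0.18² + 0.87² + 0.15² + 0.85² + (-0.65)² = 2.6499
With 9 standardized items, total variance = 9. Proportion = 2.6499/9 = 0.2944 → 29.44%.

29.4%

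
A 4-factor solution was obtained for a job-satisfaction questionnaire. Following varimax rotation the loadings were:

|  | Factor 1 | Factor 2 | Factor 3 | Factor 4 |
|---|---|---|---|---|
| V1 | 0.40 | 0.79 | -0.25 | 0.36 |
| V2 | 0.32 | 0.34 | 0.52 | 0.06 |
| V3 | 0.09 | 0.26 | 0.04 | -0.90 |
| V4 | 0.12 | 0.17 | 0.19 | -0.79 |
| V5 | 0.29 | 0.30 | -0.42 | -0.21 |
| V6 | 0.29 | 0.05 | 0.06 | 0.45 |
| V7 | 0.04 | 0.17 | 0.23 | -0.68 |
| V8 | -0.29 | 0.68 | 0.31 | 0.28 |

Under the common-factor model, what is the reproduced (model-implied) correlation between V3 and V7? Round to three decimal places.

0.669

r̂ = Σ λ_i·λ_j across factors = (0.09)(0.04) + (0.26)(0.17) + (0.04)(0.23) + (-0.90)(-0.68)
  = +0.0036 +0.0442 +0.0092 +0.6120 = 0.6690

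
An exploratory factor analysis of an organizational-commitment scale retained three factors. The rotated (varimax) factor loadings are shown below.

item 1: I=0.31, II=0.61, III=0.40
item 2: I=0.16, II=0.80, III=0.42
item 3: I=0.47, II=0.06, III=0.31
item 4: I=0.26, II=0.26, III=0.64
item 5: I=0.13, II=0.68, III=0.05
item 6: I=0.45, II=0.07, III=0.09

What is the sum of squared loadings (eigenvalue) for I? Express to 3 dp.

0.630

SS loadings for I = 0.31² + 0.16² + 0.47² + 0.26² + 0.13² + 0.45² = 0.0961 + 0.0256 + 0.2209 + 0.0676 + 0.0169 + 0.2025 = 0.6296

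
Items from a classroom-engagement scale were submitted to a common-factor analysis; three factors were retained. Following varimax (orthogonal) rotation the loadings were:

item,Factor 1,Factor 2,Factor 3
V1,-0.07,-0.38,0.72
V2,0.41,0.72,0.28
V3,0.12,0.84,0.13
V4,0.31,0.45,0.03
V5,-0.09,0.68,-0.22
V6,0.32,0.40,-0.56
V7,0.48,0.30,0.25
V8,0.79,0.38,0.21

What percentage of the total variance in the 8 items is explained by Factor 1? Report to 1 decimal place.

15.6%

SS loadings for Factor 1 = (-0.07)² + 0.41² + 0.12² + 0.31² + (-0.09)² + 0.32² + 0.48² + 0.79² = 1.2485
With 8 standardized items, total variance = 8. Proportion = 1.2485/8 = 0.1561 → 15.61%.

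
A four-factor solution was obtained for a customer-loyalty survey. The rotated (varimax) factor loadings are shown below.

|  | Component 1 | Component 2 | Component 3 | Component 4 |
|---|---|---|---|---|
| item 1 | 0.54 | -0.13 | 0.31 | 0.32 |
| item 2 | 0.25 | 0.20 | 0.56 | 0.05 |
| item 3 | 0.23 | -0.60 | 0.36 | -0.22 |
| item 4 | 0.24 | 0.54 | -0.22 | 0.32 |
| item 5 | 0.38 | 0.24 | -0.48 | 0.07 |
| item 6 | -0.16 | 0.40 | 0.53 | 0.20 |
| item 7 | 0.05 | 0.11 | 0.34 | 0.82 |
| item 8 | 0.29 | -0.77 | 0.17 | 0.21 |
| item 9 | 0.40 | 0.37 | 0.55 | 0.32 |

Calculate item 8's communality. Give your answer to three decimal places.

h² = 0.29² + (-0.77)² + 0.17² + 0.21² = 0.0841 + 0.5929 + 0.0289 + 0.0441 = 0.7500

0.750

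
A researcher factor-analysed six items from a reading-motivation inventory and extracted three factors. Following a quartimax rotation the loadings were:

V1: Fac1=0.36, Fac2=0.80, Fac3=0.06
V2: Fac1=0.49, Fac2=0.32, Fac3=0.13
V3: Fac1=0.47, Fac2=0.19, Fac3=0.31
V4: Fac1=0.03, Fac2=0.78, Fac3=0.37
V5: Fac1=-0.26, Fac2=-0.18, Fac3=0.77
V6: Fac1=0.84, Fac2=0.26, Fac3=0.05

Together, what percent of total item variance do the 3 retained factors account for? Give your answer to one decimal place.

SS loadings by factor: 1.3647, 1.4869, 0.8489; total = 3.7005.
Total variance with 6 standardized items is 6, so the solution explains 3.7005/6 = 0.6168 = 61.68%.

61.7%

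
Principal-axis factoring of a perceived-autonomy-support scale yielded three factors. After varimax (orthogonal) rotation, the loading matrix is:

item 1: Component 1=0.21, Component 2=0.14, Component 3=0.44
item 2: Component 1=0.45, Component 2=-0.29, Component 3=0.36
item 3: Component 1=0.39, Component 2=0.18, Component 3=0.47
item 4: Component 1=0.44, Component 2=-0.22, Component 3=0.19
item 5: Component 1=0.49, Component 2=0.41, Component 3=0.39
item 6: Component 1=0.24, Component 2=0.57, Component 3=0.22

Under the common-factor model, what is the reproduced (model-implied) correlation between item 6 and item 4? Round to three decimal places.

0.022

r̂ = Σ λ_i·λ_j across factors = (0.24)(0.44) + (0.57)(-0.22) + (0.22)(0.19)
  = +0.1056 -0.1254 +0.0418 = 0.0220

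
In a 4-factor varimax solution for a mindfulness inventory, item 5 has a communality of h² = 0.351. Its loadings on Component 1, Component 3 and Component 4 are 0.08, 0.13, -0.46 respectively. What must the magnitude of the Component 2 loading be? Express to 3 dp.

0.341

Under orthogonal rotation h² = Σλ², so λ_Component 2² = h² − (0.2349) = 0.351 − 0.2349 = 0.1161.
|λ| = √0.1161 = 0.3407.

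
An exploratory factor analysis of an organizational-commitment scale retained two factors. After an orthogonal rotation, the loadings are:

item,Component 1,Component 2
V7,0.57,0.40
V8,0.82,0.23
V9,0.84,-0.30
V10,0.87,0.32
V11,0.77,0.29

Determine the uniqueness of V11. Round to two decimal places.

0.32

h² = 0.77² + 0.29² = 0.5929 + 0.0841 = 0.6770
Uniqueness u² = 1 − h² = 1 − 0.6770 = 0.3230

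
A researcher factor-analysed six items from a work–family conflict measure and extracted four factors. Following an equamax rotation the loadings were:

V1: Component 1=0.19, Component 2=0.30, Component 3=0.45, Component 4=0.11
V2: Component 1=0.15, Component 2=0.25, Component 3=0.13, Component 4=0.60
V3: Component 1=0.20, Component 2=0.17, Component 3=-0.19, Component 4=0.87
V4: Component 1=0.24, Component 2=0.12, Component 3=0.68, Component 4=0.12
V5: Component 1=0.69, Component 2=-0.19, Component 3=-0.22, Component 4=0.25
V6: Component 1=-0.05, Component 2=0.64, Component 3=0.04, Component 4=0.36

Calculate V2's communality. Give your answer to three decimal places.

h² = 0.15² + 0.25² + 0.13² + 0.60² = 0.0225 + 0.0625 + 0.0169 + 0.3600 = 0.4619

0.462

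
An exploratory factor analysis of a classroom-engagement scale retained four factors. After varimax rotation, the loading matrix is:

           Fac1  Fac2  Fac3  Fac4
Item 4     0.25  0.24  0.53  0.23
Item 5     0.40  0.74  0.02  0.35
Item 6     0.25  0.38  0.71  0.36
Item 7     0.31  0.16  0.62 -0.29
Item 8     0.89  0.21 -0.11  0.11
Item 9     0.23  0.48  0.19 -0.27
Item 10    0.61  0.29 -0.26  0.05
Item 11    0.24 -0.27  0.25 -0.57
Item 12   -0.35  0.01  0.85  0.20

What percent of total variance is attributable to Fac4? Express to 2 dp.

SS loadings for Fac4 = 0.23² + 0.35² + 0.36² + (-0.29)² + 0.11² + (-0.27)² + 0.05² + (-0.57)² + 0.20² = 0.8415
With 9 standardized items, total variance = 9. Proportion = 0.8415/9 = 0.0935 → 9.35%.

9.35%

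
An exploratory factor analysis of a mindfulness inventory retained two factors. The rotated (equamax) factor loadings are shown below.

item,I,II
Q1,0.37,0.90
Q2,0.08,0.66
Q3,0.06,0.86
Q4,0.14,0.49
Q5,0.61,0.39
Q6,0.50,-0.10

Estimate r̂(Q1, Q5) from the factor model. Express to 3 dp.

r̂ = Σ λ_i·λ_j across factors = (0.37)(0.61) + (0.90)(0.39)
  = +0.2257 +0.3510 = 0.5767

0.577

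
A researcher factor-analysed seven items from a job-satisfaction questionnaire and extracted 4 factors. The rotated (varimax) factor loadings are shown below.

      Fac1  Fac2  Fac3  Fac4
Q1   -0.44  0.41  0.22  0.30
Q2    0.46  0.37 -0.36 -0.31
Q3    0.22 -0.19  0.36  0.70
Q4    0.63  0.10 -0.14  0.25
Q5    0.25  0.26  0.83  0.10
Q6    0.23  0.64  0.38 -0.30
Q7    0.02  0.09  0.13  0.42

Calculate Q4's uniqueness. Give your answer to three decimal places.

0.511

h² = 0.63² + 0.10² + (-0.14)² + 0.25² = 0.3969 + 0.0100 + 0.0196 + 0.0625 = 0.4890
Uniqueness u² = 1 − h² = 1 − 0.4890 = 0.5110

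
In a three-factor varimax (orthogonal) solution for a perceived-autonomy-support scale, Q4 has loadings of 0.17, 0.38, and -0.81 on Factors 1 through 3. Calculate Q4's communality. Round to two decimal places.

0.83

h² = 0.17² + 0.38² + (-0.81)² = 0.0289 + 0.1444 + 0.6561 = 0.8294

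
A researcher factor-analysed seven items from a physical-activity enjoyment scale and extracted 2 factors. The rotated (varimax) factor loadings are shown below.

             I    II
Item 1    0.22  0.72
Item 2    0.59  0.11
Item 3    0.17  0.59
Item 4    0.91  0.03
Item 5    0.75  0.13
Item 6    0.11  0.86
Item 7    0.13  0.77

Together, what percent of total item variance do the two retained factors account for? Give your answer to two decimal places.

58.20%

Communalities: 0.5668, 0.3602, 0.3770, 0.8290, 0.5794, 0.7517, 0.6098; Σh² = 4.0739.
Total variance with 7 standardized items is 7, so the solution explains 4.0739/7 = 0.5820 = 58.20%.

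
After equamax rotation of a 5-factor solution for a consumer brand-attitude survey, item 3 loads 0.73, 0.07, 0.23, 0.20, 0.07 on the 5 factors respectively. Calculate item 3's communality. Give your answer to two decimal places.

0.64

h² = 0.73² + 0.07² + 0.23² + 0.20² + 0.07² = 0.5329 + 0.0049 + 0.0529 + 0.0400 + 0.0049 = 0.6356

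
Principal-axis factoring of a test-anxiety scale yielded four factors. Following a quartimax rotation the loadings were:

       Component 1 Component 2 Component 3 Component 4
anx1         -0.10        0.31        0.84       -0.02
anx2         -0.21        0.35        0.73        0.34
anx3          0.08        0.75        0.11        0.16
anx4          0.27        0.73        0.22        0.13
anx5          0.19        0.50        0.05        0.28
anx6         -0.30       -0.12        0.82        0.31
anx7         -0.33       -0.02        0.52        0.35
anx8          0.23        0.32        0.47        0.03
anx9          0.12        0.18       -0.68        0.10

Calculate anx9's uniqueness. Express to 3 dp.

h² = 0.12² + 0.18² + (-0.68)² + 0.10² = 0.0144 + 0.0324 + 0.4624 + 0.0100 = 0.5192
Uniqueness u² = 1 − h² = 1 − 0.5192 = 0.4808

0.481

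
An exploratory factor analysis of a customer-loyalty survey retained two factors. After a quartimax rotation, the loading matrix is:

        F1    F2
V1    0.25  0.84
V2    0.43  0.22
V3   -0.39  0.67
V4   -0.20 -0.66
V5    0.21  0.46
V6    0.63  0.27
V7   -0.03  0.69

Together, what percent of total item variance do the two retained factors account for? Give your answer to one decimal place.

46.9%

Communalities: 0.7681, 0.2333, 0.6010, 0.4756, 0.2557, 0.4698, 0.4770; Σh² = 3.2805.
Total variance with 7 standardized items is 7, so the solution explains 3.2805/7 = 0.4686 = 46.86%.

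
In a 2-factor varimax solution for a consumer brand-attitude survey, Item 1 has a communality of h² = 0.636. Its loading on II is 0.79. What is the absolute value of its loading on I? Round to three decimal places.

0.109

Under orthogonal rotation h² = Σλ², so λ_I² = h² − (0.6241) = 0.636 − 0.6241 = 0.0119.
|λ| = √0.0119 = 0.1091.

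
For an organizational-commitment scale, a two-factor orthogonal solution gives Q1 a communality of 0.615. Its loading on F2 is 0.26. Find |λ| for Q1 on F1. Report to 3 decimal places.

0.740

Under orthogonal rotation h² = Σλ², so λ_F1² = h² − (0.0676) = 0.615 − 0.0676 = 0.5474.
|λ| = √0.5474 = 0.7399.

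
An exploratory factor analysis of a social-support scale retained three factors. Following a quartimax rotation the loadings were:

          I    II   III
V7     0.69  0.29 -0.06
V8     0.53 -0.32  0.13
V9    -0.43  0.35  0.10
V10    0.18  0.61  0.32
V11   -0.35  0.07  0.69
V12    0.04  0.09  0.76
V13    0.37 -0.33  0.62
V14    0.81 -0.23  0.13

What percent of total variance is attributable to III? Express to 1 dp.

SS loadings for III = (-0.06)² + 0.13² + 0.10² + 0.32² + 0.69² + 0.76² + 0.62² + 0.13² = 1.5879
With 8 standardized items, total variance = 8. Proportion = 1.5879/8 = 0.1985 → 19.85%.

19.8%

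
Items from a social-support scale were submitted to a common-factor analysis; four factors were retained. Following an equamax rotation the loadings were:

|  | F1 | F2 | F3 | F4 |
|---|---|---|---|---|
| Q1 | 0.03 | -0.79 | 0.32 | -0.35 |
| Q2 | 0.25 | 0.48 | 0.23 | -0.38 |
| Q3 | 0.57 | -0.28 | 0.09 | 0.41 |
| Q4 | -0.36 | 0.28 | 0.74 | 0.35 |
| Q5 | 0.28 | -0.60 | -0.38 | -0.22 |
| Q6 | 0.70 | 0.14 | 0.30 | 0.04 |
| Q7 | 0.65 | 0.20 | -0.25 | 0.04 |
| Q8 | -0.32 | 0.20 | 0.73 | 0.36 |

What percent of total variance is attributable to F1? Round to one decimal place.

SS loadings for F1 = 0.03² + 0.25² + 0.57² + (-0.36)² + 0.28² + 0.70² + 0.65² + (-0.32)² = 1.6112
With 8 standardized items, total variance = 8. Proportion = 1.6112/8 = 0.2014 → 20.14%.

20.1%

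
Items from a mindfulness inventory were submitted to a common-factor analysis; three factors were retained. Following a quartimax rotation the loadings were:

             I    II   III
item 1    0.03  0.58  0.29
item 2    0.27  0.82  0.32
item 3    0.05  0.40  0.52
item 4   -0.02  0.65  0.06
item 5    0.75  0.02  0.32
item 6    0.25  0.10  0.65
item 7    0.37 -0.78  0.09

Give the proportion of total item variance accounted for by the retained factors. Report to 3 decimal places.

0.577

SS loadings by factor: 0.8386, 2.2101, 0.9935; total = 4.0422.
Total variance with 7 standardized items is 7, so the solution explains 4.0422/7 = 0.5775.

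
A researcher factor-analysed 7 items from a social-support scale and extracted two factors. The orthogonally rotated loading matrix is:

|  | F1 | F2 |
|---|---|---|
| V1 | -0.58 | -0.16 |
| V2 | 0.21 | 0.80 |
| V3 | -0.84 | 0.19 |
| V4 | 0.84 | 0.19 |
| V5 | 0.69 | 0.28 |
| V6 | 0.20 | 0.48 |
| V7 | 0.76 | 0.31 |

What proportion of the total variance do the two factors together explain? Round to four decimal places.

0.5754

Communalities: 0.3620, 0.6841, 0.7417, 0.7417, 0.5545, 0.2704, 0.6737; Σh² = 4.0281.
Total variance with 7 standardized items is 7, so the solution explains 4.0281/7 = 0.5754.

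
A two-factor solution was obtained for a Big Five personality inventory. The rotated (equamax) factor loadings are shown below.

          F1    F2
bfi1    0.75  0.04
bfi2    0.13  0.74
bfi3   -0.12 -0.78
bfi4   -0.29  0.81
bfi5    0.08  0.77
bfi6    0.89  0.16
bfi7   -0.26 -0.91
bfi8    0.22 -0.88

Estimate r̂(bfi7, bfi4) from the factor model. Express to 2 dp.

-0.66

r̂ = Σ λ_i·λ_j across factors = (-0.26)(-0.29) + (-0.91)(0.81)
  = +0.0754 -0.7371 = -0.6617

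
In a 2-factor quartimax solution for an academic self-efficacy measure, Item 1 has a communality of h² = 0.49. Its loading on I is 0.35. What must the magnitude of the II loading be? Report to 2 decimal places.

0.61

Under orthogonal rotation h² = Σλ², so λ_II² = h² − (0.1225) = 0.49 − 0.1225 = 0.3675.
|λ| = √0.3675 = 0.6062.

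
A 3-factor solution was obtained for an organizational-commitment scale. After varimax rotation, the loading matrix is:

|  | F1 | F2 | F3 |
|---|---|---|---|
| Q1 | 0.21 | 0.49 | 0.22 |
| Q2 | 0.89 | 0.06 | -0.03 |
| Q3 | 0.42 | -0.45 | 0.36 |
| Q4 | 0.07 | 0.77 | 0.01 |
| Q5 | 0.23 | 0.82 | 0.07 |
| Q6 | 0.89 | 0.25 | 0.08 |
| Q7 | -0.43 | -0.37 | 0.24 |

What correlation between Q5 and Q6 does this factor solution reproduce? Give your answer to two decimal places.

r̂ = Σ λ_i·λ_j across factors = (0.23)(0.89) + (0.82)(0.25) + (0.07)(0.08)
  = +0.2047 +0.2050 +0.0056 = 0.4153

0.42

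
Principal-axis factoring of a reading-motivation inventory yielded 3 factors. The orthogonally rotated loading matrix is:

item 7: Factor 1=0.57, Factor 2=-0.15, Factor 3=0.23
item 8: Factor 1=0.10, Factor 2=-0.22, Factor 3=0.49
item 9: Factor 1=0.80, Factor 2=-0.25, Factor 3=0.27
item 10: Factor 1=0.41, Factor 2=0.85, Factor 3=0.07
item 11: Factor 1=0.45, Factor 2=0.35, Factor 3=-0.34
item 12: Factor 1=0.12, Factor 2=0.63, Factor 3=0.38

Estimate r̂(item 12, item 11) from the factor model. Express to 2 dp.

r̂ = Σ λ_i·λ_j across factors = (0.12)(0.45) + (0.63)(0.35) + (0.38)(-0.34)
  = +0.0540 +0.2205 -0.1292 = 0.1453

0.15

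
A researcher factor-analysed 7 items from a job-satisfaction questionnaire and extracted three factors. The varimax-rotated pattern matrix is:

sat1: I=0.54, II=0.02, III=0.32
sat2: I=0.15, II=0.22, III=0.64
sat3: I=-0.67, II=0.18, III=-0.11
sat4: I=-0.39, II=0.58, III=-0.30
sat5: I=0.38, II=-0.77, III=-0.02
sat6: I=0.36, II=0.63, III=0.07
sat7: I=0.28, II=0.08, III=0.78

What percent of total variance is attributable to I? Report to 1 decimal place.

18.1%

SS loadings for I = 0.54² + 0.15² + (-0.67)² + (-0.39)² + 0.38² + 0.36² + 0.28² = 1.2675
With 7 standardized items, total variance = 7. Proportion = 1.2675/7 = 0.1811 → 18.11%.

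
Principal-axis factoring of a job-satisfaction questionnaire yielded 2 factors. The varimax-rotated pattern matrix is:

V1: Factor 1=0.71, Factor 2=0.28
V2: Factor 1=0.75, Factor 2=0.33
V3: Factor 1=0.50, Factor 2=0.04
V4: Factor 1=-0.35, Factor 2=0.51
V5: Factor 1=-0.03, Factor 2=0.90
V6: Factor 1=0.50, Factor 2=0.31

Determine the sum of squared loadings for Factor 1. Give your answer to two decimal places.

1.69

SS loadings for Factor 1 = 0.71² + 0.75² + 0.50² + (-0.35)² + (-0.03)² + 0.50² = 0.5041 + 0.5625 + 0.2500 + 0.1225 + 0.0009 + 0.2500 = 1.6900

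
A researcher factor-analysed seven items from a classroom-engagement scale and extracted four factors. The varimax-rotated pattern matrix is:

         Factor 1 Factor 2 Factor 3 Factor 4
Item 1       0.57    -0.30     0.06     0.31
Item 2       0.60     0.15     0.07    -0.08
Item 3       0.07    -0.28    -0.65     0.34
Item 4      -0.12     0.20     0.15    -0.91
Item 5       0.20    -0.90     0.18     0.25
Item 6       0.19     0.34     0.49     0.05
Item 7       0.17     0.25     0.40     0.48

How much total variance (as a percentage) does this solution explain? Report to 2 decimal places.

60.80%

Communalities: 0.5146, 0.3938, 0.6214, 0.9050, 0.9449, 0.3943, 0.4818; Σh² = 4.2558.
Total variance with 7 standardized items is 7, so the solution explains 4.2558/7 = 0.6080 = 60.80%.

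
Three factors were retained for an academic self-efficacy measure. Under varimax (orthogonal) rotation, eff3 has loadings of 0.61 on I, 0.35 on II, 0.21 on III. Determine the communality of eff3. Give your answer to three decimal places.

0.539

h² = 0.61² + 0.35² + 0.21² = 0.3721 + 0.1225 + 0.0441 = 0.5387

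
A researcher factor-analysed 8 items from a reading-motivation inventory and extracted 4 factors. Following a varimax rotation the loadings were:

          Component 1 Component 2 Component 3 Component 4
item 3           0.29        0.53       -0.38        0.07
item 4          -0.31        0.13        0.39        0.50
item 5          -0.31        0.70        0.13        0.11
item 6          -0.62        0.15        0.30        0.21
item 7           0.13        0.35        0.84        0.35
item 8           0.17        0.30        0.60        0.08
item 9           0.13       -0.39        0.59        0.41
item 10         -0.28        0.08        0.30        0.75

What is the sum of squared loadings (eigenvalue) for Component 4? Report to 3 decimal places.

1.171

SS loadings for Component 4 = 0.07² + 0.50² + 0.11² + 0.21² + 0.35² + 0.08² + 0.41² + 0.75² = 0.0049 + 0.2500 + 0.0121 + 0.0441 + 0.1225 + 0.0064 + 0.1681 + 0.5625 = 1.1706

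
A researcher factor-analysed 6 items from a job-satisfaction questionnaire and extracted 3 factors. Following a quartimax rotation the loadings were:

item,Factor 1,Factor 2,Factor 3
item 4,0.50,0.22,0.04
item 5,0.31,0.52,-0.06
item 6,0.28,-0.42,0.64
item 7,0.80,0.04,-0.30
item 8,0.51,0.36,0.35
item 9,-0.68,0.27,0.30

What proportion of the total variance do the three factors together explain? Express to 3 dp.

SS loadings by factor: 1.7870, 0.6993, 0.7173; total = 3.2036.
Total variance with 6 standardized items is 6, so the solution explains 3.2036/6 = 0.5339.

0.534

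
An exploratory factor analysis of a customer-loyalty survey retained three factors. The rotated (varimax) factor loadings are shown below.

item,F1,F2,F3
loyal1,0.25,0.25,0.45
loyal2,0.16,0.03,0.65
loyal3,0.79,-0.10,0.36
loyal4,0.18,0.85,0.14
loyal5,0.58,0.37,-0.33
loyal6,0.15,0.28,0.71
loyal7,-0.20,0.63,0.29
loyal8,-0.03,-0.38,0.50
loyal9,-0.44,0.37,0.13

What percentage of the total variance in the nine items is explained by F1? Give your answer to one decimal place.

SS loadings for F1 = 0.25² + 0.16² + 0.79² + 0.18² + 0.58² + 0.15² + (-0.20)² + (-0.03)² + (-0.44)² = 1.3380
With 9 standardized items, total variance = 9. Proportion = 1.3380/9 = 0.1487 → 14.87%.

14.9%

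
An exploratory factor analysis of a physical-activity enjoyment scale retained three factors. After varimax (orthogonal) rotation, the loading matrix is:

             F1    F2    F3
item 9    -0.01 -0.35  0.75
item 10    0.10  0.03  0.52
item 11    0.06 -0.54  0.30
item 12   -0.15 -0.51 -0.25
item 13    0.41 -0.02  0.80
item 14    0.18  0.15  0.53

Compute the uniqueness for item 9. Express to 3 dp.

h² = (-0.01)² + (-0.35)² + 0.75² = 0.0001 + 0.1225 + 0.5625 = 0.6851
Uniqueness u² = 1 − h² = 1 − 0.6851 = 0.3149

0.315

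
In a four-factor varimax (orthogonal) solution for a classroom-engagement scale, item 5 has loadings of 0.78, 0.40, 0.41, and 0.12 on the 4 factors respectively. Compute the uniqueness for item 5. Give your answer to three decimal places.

0.049

h² = 0.78² + 0.40² + 0.41² + 0.12² = 0.6084 + 0.1600 + 0.1681 + 0.0144 = 0.9509
Uniqueness u² = 1 − h² = 1 − 0.9509 = 0.0491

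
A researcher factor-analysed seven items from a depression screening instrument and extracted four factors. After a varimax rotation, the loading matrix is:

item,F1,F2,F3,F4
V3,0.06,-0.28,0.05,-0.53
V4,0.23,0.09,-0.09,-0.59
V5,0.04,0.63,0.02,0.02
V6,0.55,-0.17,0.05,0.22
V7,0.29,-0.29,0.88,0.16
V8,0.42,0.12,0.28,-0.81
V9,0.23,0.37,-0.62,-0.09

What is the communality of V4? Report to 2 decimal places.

h² = 0.23² + 0.09² + (-0.09)² + (-0.59)² = 0.0529 + 0.0081 + 0.0081 + 0.3481 = 0.4172

0.42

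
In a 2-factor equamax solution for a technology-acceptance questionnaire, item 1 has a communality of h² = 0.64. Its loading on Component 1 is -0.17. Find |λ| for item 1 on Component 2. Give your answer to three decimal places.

0.782

Under orthogonal rotation h² = Σλ², so λ_Component 2² = h² − (0.0289) = 0.64 − 0.0289 = 0.6111.
|λ| = √0.6111 = 0.7817.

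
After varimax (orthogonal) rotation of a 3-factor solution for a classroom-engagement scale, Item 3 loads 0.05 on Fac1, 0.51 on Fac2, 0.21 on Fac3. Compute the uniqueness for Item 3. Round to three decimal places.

h² = 0.05² + 0.51² + 0.21² = 0.0025 + 0.2601 + 0.0441 = 0.3067
Uniqueness u² = 1 − h² = 1 − 0.3067 = 0.6933

0.693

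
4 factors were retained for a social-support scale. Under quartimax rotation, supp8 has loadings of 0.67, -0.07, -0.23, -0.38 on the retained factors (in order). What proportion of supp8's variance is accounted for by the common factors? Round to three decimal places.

h² = 0.67² + (-0.07)² + (-0.23)² + (-0.38)² = 0.4489 + 0.0049 + 0.0529 + 0.1444 = 0.6511

0.651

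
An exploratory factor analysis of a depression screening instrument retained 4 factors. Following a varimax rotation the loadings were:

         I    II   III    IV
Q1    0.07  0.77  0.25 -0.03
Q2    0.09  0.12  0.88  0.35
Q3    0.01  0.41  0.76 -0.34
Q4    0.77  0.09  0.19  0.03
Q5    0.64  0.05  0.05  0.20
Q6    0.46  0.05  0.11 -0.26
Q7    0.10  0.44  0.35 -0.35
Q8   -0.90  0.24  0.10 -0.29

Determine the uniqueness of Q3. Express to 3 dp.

h² = 0.01² + 0.41² + 0.76² + (-0.34)² = 0.0001 + 0.1681 + 0.5776 + 0.1156 = 0.8614
Uniqueness u² = 1 − h² = 1 − 0.8614 = 0.1386

0.139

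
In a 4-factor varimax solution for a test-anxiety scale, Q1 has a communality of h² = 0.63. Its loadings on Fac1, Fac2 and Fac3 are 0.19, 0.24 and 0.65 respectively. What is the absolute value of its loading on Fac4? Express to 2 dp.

Under orthogonal rotation h² = Σλ², so λ_Fac4² = h² − (0.5162) = 0.63 − 0.5162 = 0.1138.
|λ| = √0.1138 = 0.3373.

0.34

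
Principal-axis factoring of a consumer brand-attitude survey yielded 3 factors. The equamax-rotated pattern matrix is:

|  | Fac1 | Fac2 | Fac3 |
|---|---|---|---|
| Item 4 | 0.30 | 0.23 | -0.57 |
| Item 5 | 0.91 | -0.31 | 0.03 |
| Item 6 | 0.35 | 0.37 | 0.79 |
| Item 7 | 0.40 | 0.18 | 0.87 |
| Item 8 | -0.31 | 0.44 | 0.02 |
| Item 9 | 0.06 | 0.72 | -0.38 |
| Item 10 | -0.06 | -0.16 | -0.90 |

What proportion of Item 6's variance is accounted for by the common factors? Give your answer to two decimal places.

0.88

h² = 0.35² + 0.37² + 0.79² = 0.1225 + 0.1369 + 0.6241 = 0.8835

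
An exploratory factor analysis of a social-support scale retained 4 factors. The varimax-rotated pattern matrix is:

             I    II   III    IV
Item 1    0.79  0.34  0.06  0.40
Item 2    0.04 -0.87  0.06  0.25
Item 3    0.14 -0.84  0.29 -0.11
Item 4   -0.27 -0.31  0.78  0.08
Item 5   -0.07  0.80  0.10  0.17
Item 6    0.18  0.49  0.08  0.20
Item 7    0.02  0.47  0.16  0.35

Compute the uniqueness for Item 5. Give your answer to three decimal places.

0.316

h² = (-0.07)² + 0.80² + 0.10² + 0.17² = 0.0049 + 0.6400 + 0.0100 + 0.0289 = 0.6838
Uniqueness u² = 1 − h² = 1 − 0.6838 = 0.3162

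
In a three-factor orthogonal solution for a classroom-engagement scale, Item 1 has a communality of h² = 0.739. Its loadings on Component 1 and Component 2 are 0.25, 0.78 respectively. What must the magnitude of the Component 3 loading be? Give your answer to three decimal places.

Under orthogonal rotation h² = Σλ², so λ_Component 3² = h² − (0.6709) = 0.739 − 0.6709 = 0.0681.
|λ| = √0.0681 = 0.2610.

0.261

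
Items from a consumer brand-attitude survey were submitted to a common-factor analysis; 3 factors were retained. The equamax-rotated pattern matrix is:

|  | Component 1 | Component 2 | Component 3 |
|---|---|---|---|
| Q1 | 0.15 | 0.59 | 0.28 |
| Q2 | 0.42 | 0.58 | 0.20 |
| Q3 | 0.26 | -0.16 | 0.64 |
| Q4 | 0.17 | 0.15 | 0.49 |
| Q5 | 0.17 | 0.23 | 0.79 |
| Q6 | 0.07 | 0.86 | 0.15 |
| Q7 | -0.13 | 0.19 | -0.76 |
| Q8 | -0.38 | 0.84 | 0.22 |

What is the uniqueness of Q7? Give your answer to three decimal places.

0.369

h² = (-0.13)² + 0.19² + (-0.76)² = 0.0169 + 0.0361 + 0.5776 = 0.6306
Uniqueness u² = 1 − h² = 1 − 0.6306 = 0.3694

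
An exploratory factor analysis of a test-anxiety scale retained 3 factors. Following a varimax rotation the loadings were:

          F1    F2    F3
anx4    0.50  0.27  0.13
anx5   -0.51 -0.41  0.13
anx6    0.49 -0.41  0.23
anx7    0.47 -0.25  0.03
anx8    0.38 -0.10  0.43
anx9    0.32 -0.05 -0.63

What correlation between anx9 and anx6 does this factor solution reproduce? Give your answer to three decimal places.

0.032

r̂ = Σ λ_i·λ_j across factors = (0.32)(0.49) + (-0.05)(-0.41) + (-0.63)(0.23)
  = +0.1568 +0.0205 -0.1449 = 0.0324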